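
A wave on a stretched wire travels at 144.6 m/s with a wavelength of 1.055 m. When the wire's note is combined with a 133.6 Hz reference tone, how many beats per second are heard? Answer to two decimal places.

Source frequency f = v/λ = 144.6/1.055 = 137.0616 Hz.
f_beat = |137.0616 − 133.6| = 3.46 Hz.

3.46 Hz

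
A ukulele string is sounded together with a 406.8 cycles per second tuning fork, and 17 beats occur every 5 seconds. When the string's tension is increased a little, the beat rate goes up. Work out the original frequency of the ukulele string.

Beat frequency = 17/5 = 3.4 Hz.
|f − 406.8| = 3.4, so the ukulele string was at either 403.4 Hz or 410.2 Hz.
Higher tension means higher frequency; the adjustment raises the ukulele string's frequency.
The beat rate rose, so the adjustment moved the ukulele string further from 406.8 Hz — it was already above the reference.

410.2 Hz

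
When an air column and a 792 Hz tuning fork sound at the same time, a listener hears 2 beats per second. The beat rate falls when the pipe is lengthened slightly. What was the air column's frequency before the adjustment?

|f − 792| = 2, so the air column was at either 790 Hz or 794 Hz.
A longer pipe has a lower fundamental; the adjustment lowers the air column's frequency.
The beat rate fell, so the adjustment moved the air column toward 792 Hz — it must have started above the reference.

794 Hz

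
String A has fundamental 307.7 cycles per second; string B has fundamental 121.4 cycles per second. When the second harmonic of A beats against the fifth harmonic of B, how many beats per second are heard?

Second harmonic of the first: 2·307.7 = 615.4 Hz.
Fifth harmonic of the second: 5·121.4 = 607.0 Hz.
f_beat = |615.4 − 607.0| = 8.4 Hz.

8.4 Hz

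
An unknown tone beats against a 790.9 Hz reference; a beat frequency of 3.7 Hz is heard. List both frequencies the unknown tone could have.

|f − 790.9| = 3.7, so f = 790.9 ± 3.7.

787.2 Hz or 794.6 Hz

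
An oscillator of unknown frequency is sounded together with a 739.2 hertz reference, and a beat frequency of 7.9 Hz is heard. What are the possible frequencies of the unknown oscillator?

|f − 739.2| = 7.9, so f = 739.2 ± 7.9.

731.3 Hz or 747.1 Hz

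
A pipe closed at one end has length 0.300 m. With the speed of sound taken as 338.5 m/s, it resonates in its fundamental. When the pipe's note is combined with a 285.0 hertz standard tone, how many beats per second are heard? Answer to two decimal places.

2.92 Hz

Closed pipe (odd harmonics): f_n = n·v/(4L) = 1·338.5/(4·0.300) = 282.0833 Hz.
f_beat = |282.0833 − 285.0| = 2.92 Hz.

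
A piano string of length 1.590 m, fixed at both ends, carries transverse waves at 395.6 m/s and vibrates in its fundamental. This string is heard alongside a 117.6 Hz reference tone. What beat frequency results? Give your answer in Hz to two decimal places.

For a string fixed at both ends, f_n = n·v/(2L) = 1·395.6/(2·1.590) = 124.4025 Hz.
f_beat = |124.4025 − 117.6| = 6.80 Hz.

6.80 Hz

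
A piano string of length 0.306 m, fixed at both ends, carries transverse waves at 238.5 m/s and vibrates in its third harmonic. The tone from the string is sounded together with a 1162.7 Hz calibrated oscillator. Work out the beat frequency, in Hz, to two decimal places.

For a string fixed at both ends, f_n = n·v/(2L) = 3·238.5/(2·0.306) = 1169.1176 Hz.
f_beat = |1169.1176 − 1162.7| = 6.42 Hz.

6.42 Hz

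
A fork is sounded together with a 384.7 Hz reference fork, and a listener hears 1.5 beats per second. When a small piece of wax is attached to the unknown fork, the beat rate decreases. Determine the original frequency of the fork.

|f − 384.7| = 1.5, so the fork was at either 383.2 Hz or 386.2 Hz.
Loading a fork with wax lowers its frequency; the adjustment lowers the fork's frequency.
The beat rate fell, so the adjustment moved the fork toward 384.7 Hz — it must have started above the reference.

386.2 Hz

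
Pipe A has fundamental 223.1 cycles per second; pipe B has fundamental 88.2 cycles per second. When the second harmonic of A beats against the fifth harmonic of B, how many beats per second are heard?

5.2 Hz

Second harmonic of the first: 2·223.1 = 446.2 Hz.
Fifth harmonic of the second: 5·88.2 = 441.0 Hz.
f_beat = |446.2 − 441.0| = 5.2 Hz.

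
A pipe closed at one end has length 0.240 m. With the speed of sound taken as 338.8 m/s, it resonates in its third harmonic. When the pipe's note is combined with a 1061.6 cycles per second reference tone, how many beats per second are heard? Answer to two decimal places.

Closed pipe (odd harmonics): f_n = n·v/(4L) = 3·338.8/(4·0.240) = 1058.7500 Hz.
f_beat = |1058.7500 − 1061.6| = 2.85 Hz.

2.85 Hz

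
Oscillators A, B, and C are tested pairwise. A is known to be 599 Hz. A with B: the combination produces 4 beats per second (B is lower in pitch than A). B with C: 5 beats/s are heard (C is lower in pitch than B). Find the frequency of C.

B is below A, so f_B = 599 − 4 = 595 Hz.
C is below B, so f_C = 595 − 5 = 590 Hz.

590 Hz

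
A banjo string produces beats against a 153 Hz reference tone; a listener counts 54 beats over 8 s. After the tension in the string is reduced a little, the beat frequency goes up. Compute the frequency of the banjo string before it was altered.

146.25 Hz

Beat frequency = 54/8 = 6.75 Hz.
|f − 153| = 6.75, so the banjo string was at either 146.25 Hz or 159.75 Hz.
Lower tension means lower frequency; the adjustment lowers the banjo string's frequency.
The beat rate rose, so the adjustment moved the banjo string further from 153 Hz — it was already below the reference.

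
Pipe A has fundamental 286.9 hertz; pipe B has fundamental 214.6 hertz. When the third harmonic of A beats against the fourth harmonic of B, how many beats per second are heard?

2.3 Hz

Third harmonic of the first: 3·286.9 = 860.7 Hz.
Fourth harmonic of the second: 4·214.6 = 858.4 Hz.
f_beat = |860.7 − 858.4| = 2.3 Hz.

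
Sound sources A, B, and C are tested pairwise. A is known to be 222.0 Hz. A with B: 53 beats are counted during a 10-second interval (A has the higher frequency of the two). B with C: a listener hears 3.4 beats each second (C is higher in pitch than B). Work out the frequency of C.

220.1 Hz

A–B: Beat frequency = 53/10 = 5.3 Hz.
B is below A, so f_B = 222.0 − 5.3 = 216.7 Hz.
C is above B, so f_C = 216.7 + 3.4 = 220.1 Hz.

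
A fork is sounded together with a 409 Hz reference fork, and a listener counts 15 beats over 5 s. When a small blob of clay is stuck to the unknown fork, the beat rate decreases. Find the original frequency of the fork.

412 Hz

Beat frequency = 15/5 = 3 Hz.
|f − 409| = 3, so the fork was at either 406 Hz or 412 Hz.
Adding mass to a fork lowers its frequency; the adjustment lowers the fork's frequency.
The beat rate fell, so the adjustment moved the fork toward 409 Hz — it must have started above the reference.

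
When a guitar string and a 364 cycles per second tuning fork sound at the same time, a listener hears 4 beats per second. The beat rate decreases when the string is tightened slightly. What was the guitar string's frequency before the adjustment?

360 Hz

|f − 364| = 4, so the guitar string was at either 360 Hz or 368 Hz.
Increasing tension raises a string's frequency; the adjustment raises the guitar string's frequency.
The beat rate fell, so the adjustment moved the guitar string toward 364 Hz — it must have started below the reference.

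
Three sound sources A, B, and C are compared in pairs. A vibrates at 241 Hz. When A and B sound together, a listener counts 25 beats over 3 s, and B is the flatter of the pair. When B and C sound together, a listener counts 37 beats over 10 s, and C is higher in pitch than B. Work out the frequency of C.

236.3667 Hz

A–B: Beat frequency = 25/3 = 8.3333 Hz.
B is below A, so f_B = 241 − 8.3333 = 232.6667 Hz.
B–C: Beat frequency = 37/10 = 3.7 Hz.
C is above B, so f_C = 232.6667 + 3.7 = 236.3667 Hz.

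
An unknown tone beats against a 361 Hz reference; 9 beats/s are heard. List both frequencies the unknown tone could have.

352 Hz or 370 Hz

|f − 361| = 9, so f = 361 ± 9.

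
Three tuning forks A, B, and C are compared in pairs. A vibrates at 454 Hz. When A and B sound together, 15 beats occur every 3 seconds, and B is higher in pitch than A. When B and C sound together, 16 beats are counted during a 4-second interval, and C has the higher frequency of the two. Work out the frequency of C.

463 Hz

A–B: Beat frequency = 15/3 = 5 Hz.
B is above A, so f_B = 454 + 5 = 459 Hz.
B–C: Beat frequency = 16/4 = 4 Hz.
C is above B, so f_C = 459 + 4 = 463 Hz.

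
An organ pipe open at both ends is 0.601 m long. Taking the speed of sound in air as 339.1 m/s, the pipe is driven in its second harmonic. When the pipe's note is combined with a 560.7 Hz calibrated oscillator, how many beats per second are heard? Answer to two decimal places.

3.53 Hz

Open pipe: f_n = n·v/(2L) = 2·339.1/(2·0.601) = 564.2263 Hz.
f_beat = |564.2263 − 560.7| = 3.53 Hz.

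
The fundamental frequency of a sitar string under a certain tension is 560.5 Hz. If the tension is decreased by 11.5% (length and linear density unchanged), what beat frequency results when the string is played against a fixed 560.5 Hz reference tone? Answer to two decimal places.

33.21 Hz

For a string, f ∝ √T, so the new frequency is 560.5·√0.885 = 527.2872 Hz.
f_beat = |527.2872 − 560.5| = 33.21 Hz.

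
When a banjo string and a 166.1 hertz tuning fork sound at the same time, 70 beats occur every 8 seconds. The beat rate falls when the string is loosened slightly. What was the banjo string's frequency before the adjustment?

Beat frequency = 70/8 = 8.75 Hz.
|f − 166.1| = 8.75, so the banjo string was at either 157.35 Hz or 174.85 Hz.
Reducing tension lowers a string's frequency; the adjustment lowers the banjo string's frequency.
The beat rate fell, so the adjustment moved the banjo string toward 166.1 Hz — it must have started above the reference.

174.85 Hz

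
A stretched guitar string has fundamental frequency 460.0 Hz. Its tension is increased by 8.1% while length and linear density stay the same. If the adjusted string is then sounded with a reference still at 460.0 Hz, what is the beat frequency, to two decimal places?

18.27 Hz

For a string, f ∝ √T, so the new frequency is 460.0·√1.081 = 478.2673 Hz.
f_beat = |478.2673 − 460.0| = 18.27 Hz.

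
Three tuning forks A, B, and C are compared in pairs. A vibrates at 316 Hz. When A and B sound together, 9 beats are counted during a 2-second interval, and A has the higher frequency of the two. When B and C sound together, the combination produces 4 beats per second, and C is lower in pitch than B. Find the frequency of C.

A–B: Beat frequency = 9/2 = 4.5 Hz.
B is below A, so f_B = 316 − 4.5 = 311.5 Hz.
C is below B, so f_C = 311.5 − 4 = 307.5 Hz.

307.5 Hz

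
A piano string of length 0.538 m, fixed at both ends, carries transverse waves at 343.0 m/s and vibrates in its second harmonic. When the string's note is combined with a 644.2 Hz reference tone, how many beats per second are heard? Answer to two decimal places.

For a string fixed at both ends, f_n = n·v/(2L) = 2·343.0/(2·0.538) = 637.5465 Hz.
f_beat = |637.5465 − 644.2| = 6.65 Hz.

6.65 Hz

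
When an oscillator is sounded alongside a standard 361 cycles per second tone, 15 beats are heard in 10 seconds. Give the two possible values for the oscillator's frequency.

359.5 Hz or 362.5 Hz

Beat frequency = 15/10 = 1.5 Hz.
|f − 361| = 1.5, so f = 361 ± 1.5.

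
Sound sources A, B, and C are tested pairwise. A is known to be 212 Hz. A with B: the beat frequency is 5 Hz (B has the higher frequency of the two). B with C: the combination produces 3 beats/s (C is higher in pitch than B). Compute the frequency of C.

B is above A, so f_B = 212 + 5 = 217 Hz.
C is above B, so f_C = 217 + 3 = 220 Hz.

220 Hz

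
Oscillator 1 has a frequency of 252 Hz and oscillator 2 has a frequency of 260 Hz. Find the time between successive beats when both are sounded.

f_beat = |252 − 260| = 8 Hz.
Beat period T = 1 / f_beat = 1 / 8 s.

0.125 s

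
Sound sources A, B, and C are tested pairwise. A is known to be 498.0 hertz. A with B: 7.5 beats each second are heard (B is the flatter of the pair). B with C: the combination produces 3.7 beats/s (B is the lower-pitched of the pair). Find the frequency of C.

B is below A, so f_B = 498.0 − 7.5 = 490.5 Hz.
C is above B, so f_C = 490.5 + 3.7 = 494.2 Hz.

494.2 Hz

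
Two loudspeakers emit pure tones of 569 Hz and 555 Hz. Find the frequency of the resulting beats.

Beats arise from superposition of two nearby frequencies; the beat rate is |f₁ − f₂|.
|569 − 555| = 14 Hz.

14 Hz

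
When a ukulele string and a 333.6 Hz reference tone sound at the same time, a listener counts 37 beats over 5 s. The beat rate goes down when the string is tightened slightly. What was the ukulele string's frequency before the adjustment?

326.2 Hz

Beat frequency = 37/5 = 7.4 Hz.
|f − 333.6| = 7.4, so the ukulele string was at either 326.2 Hz or 341 Hz.
Increasing tension raises a string's frequency; the adjustment raises the ukulele string's frequency.
The beat rate fell, so the adjustment moved the ukulele string toward 333.6 Hz — it must have started below the reference.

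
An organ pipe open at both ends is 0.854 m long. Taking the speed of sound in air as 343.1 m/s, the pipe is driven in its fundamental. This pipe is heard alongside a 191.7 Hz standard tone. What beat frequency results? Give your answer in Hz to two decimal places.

Open pipe: f_n = n·v/(2L) = 1·343.1/(2·0.854) = 200.8782 Hz.
f_beat = |200.8782 − 191.7| = 9.18 Hz.

9.18 Hz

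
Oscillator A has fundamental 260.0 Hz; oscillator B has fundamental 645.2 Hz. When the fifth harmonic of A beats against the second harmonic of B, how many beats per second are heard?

Fifth harmonic of the first: 5·260.0 = 1300.0 Hz.
Second harmonic of the second: 2·645.2 = 1290.4 Hz.
f_beat = |1300.0 − 1290.4| = 9.6 Hz.

9.6 Hz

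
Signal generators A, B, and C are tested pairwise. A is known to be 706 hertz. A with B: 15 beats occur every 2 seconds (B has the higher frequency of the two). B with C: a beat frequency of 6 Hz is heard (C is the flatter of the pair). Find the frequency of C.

A–B: Beat frequency = 15/2 = 7.5 Hz.
B is above A, so f_B = 706 + 7.5 = 713.5 Hz.
C is below B, so f_C = 713.5 − 6 = 707.5 Hz.

707.5 Hz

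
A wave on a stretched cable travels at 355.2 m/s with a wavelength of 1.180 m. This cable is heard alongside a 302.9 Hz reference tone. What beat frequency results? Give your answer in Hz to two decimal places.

Source frequency f = v/λ = 355.2/1.180 = 301.0169 Hz.
f_beat = |301.0169 − 302.9| = 1.88 Hz.

1.88 Hz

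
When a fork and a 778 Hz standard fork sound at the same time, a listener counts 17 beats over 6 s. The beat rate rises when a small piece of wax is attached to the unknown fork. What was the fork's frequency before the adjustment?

775.1667 Hz

Beat frequency = 17/6 = 2.8333 Hz.
|f − 778| = 2.8333, so the fork was at either 775.1667 Hz or 780.8333 Hz.
Loading a fork with wax lowers its frequency; the adjustment lowers the fork's frequency.
The beat rate rose, so the adjustment moved the fork further from 778 Hz — it was already below the reference.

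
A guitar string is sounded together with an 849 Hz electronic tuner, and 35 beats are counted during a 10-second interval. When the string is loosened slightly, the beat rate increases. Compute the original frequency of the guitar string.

Beat frequency = 35/10 = 3.5 Hz.
|f − 849| = 3.5, so the guitar string was at either 845.5 Hz or 852.5 Hz.
Reducing tension lowers a string's frequency; the adjustment lowers the guitar string's frequency.
The beat rate rose, so the adjustment moved the guitar string further from 849 Hz — it was already below the reference.

845.5 Hz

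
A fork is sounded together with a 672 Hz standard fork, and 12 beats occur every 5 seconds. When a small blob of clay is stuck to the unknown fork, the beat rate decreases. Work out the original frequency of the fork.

Beat frequency = 12/5 = 2.4 Hz.
|f − 672| = 2.4, so the fork was at either 669.6 Hz or 674.4 Hz.
Adding mass to a fork lowers its frequency; the adjustment lowers the fork's frequency.
The beat rate fell, so the adjustment moved the fork toward 672 Hz — it must have started above the reference.

674.4 Hz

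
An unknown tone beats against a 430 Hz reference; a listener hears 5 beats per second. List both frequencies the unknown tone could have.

|f − 430| = 5, so f = 430 ± 5.

425 Hz or 435 Hz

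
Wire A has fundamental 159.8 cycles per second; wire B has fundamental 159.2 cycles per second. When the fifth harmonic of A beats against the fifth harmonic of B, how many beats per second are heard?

Fifth harmonic of the first: 5·159.8 = 799.0 Hz.
Fifth harmonic of the second: 5·159.2 = 796.0 Hz.
f_beat = |799.0 − 796.0| = 3.0 Hz.

3.0 Hz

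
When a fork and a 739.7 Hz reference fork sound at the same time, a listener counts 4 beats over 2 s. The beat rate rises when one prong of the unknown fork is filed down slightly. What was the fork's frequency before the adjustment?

741.7 Hz

Beat frequency = 4/2 = 2 Hz.
|f − 739.7| = 2, so the fork was at either 737.7 Hz or 741.7 Hz.
Filing a prong removes mass and raises the fork's frequency; the adjustment raises the fork's frequency.
The beat rate rose, so the adjustment moved the fork further from 739.7 Hz — it was already above the reference.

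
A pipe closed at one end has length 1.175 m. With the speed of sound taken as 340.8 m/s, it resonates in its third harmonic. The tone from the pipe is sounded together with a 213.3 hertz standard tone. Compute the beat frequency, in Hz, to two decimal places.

4.23 Hz

Closed pipe (odd harmonics): f_n = n·v/(4L) = 3·340.8/(4·1.175) = 217.5319 Hz.
f_beat = |217.5319 − 213.3| = 4.23 Hz.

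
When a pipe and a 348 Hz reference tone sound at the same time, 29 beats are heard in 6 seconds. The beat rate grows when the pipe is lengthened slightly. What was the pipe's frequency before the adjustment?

343.1667 Hz

Beat frequency = 29/6 = 4.8333 Hz.
|f − 348| = 4.8333, so the pipe was at either 343.1667 Hz or 352.8333 Hz.
A longer pipe has a lower fundamental; the adjustment lowers the pipe's frequency.
The beat rate rose, so the adjustment moved the pipe further from 348 Hz — it was already below the reference.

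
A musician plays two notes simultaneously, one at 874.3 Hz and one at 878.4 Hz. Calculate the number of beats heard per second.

f_beat = |f₁ − f₂|.
|874.3 − 878.4| = 4.1 Hz.

4.1 Hz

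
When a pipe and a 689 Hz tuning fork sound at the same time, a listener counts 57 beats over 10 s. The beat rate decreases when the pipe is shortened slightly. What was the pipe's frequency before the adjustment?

683.3 Hz

Beat frequency = 57/10 = 5.7 Hz.
|f − 689| = 5.7, so the pipe was at either 683.3 Hz or 694.7 Hz.
A shorter pipe has a higher fundamental; the adjustment raises the pipe's frequency.
The beat rate fell, so the adjustment moved the pipe toward 689 Hz — it must have started below the reference.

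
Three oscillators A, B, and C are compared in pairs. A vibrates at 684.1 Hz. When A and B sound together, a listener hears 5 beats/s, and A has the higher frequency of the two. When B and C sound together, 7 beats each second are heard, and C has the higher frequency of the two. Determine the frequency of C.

B is below A, so f_B = 684.1 − 5 = 679.1 Hz.
C is above B, so f_C = 679.1 + 7 = 686.1 Hz.

686.1 Hz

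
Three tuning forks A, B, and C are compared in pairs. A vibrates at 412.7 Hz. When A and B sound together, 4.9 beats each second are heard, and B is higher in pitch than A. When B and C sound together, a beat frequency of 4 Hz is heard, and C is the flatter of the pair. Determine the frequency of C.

B is above A, so f_B = 412.7 + 4.9 = 417.6 Hz.
C is below B, so f_C = 417.6 − 4 = 413.6 Hz.

413.6 Hz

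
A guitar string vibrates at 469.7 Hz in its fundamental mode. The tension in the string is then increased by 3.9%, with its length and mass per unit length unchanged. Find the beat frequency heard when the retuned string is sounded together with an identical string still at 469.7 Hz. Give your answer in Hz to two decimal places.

For a string, f ∝ √T, so the new frequency is 469.7·√1.039 = 478.7715 Hz.
f_beat = |478.7715 − 469.7| = 9.07 Hz.

9.07 Hz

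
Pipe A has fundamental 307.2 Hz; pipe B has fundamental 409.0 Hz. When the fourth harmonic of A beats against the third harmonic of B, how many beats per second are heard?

Fourth harmonic of the first: 4·307.2 = 1228.8 Hz.
Third harmonic of the second: 3·409.0 = 1227.0 Hz.
f_beat = |1228.8 − 1227.0| = 1.8 Hz.

1.8 Hz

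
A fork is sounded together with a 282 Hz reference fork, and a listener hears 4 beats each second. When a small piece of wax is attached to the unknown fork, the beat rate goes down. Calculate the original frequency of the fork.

|f − 282| = 4, so the fork was at either 278 Hz or 286 Hz.
Loading a fork with wax lowers its frequency; the adjustment lowers the fork's frequency.
The beat rate fell, so the adjustment moved the fork toward 282 Hz — it must have started above the reference.

286 Hz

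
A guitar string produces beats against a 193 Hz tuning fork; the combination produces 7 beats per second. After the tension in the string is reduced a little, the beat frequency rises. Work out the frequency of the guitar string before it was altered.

186 Hz

|f − 193| = 7, so the guitar string was at either 186 Hz or 200 Hz.
Lower tension means lower frequency; the adjustment lowers the guitar string's frequency.
The beat rate rose, so the adjustment moved the guitar string further from 193 Hz — it was already below the reference.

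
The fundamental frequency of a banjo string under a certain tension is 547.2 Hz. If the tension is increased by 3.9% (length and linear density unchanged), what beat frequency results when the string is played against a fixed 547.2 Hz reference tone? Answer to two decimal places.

10.57 Hz

For a string, f ∝ √T, so the new frequency is 547.2·√1.039 = 557.7683 Hz.
f_beat = |557.7683 − 547.2| = 10.57 Hz.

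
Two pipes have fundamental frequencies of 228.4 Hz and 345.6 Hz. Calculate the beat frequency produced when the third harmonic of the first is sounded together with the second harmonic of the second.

6.0 Hz

Third harmonic of the first: 3·228.4 = 685.2 Hz.
Second harmonic of the second: 2·345.6 = 691.2 Hz.
f_beat = |685.2 − 691.2| = 6.0 Hz.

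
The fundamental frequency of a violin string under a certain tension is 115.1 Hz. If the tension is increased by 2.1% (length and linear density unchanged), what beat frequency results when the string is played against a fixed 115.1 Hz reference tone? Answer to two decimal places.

For a string, f ∝ √T, so the new frequency is 115.1·√1.021 = 116.3023 Hz.
f_beat = |116.3023 − 115.1| = 1.20 Hz.

1.20 Hz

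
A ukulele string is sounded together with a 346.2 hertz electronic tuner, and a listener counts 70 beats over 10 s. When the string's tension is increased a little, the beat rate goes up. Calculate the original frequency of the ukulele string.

353.2 Hz

Beat frequency = 70/10 = 7 Hz.
|f − 346.2| = 7, so the ukulele string was at either 339.2 Hz or 353.2 Hz.
Higher tension means higher frequency; the adjustment raises the ukulele string's frequency.
The beat rate rose, so the adjustment moved the ukulele string further from 346.2 Hz — it was already above the reference.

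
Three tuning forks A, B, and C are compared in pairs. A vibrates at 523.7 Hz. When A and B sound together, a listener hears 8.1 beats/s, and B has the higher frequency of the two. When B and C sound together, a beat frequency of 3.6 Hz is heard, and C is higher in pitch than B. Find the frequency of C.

535.4 Hz

B is above A, so f_B = 523.7 + 8.1 = 531.8 Hz.
C is above B, so f_C = 531.8 + 3.6 = 535.4 Hz.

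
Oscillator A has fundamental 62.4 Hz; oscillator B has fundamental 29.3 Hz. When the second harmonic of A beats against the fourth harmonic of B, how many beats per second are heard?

7.6 Hz

Second harmonic of the first: 2·62.4 = 124.8 Hz.
Fourth harmonic of the second: 4·29.3 = 117.2 Hz.
f_beat = |124.8 − 117.2| = 7.6 Hz.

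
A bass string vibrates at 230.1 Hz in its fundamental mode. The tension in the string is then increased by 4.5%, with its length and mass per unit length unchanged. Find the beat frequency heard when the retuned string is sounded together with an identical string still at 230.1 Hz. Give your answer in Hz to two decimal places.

5.12 Hz

For a string, f ∝ √T, so the new frequency is 230.1·√1.045 = 235.2203 Hz.
f_beat = |235.2203 − 230.1| = 5.12 Hz.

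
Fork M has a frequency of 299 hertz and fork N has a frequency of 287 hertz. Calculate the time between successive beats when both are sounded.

f_beat = |299 − 287| = 12 Hz.
Beat period T = 1 / f_beat = 1 / 12 s.

0.083 s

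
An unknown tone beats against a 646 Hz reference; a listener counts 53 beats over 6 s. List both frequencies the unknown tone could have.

637.1667 Hz or 654.8333 Hz

Beat frequency = 53/6 = 8.8333 Hz.
|f − 646| = 8.8333, so f = 646 ± 8.8333.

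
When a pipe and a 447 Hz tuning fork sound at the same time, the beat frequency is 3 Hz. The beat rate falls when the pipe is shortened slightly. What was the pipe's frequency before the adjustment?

|f − 447| = 3, so the pipe was at either 444 Hz or 450 Hz.
A shorter pipe has a higher fundamental; the adjustment raises the pipe's frequency.
The beat rate fell, so the adjustment moved the pipe toward 447 Hz — it must have started below the reference.

444 Hz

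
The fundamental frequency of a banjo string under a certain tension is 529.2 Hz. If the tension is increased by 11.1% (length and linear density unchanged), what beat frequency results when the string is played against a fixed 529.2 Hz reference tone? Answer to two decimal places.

28.60 Hz

For a string, f ∝ √T, so the new frequency is 529.2·√1.111 = 557.7979 Hz.
f_beat = |557.7979 − 529.2| = 28.60 Hz.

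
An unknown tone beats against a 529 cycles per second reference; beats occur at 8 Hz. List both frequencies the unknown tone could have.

521 Hz or 537 Hz

|f − 529| = 8, so f = 529 ± 8.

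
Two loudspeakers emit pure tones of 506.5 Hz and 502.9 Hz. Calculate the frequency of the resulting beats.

3.6 Hz

The beat frequency equals the magnitude of the frequency difference.
|506.5 − 502.9| = 3.6 Hz.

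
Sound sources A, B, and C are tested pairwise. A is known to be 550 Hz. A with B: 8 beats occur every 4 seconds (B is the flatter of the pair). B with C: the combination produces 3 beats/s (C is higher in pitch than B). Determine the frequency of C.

551 Hz

A–B: Beat frequency = 8/4 = 2 Hz.
B is below A, so f_B = 550 − 2 = 548 Hz.
C is above B, so f_C = 548 + 3 = 551 Hz.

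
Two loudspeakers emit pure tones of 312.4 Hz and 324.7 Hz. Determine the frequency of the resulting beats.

12.3 Hz

Beats arise from superposition of two nearby frequencies; the beat rate is |f₁ − f₂|.
|312.4 − 324.7| = 12.3 Hz.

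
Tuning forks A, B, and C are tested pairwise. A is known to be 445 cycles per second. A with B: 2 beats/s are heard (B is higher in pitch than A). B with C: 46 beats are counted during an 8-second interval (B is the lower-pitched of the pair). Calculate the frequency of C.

452.75 Hz

B is above A, so f_B = 445 + 2 = 447 Hz.
B–C: Beat frequency = 46/8 = 5.75 Hz.
C is above B, so f_C = 447 + 5.75 = 452.75 Hz.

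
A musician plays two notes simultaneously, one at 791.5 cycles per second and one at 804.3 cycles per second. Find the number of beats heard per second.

Beats arise from superposition of two nearby frequencies; the beat rate is |f₁ − f₂|.
|791.5 − 804.3| = 12.8 Hz.

12.8 Hz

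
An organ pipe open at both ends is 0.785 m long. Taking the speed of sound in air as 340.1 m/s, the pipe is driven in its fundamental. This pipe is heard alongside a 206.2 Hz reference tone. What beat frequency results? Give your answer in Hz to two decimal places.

10.42 Hz

Open pipe: f_n = n·v/(2L) = 1·340.1/(2·0.785) = 216.6242 Hz.
f_beat = |216.6242 − 206.2| = 10.42 Hz.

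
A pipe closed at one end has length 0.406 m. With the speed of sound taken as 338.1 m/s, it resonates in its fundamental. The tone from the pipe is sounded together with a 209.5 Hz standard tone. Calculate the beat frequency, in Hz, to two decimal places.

Closed pipe (odd harmonics): f_n = n·v/(4L) = 1·338.1/(4·0.406) = 208.1897 Hz.
f_beat = |208.1897 − 209.5| = 1.31 Hz.

1.31 Hz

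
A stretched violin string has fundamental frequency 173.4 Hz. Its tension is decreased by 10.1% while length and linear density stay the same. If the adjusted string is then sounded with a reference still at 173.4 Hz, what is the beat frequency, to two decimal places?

For a string, f ∝ √T, so the new frequency is 173.4·√0.899 = 164.4103 Hz.
f_beat = |164.4103 − 173.4| = 8.99 Hz.

8.99 Hz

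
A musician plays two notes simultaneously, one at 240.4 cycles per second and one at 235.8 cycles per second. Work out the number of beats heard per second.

Beats arise from superposition of two nearby frequencies; the beat rate is |f₁ − f₂|.
|240.4 − 235.8| = 4.6 Hz.

4.6 Hz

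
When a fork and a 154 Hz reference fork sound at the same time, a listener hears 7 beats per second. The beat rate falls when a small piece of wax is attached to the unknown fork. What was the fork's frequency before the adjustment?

|f − 154| = 7, so the fork was at either 147 Hz or 161 Hz.
Loading a fork with wax lowers its frequency; the adjustment lowers the fork's frequency.
The beat rate fell, so the adjustment moved the fork toward 154 Hz — it must have started above the reference.

161 Hz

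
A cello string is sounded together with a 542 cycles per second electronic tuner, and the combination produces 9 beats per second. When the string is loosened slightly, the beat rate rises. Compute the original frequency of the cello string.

533 Hz

|f − 542| = 9, so the cello string was at either 533 Hz or 551 Hz.
Reducing tension lowers a string's frequency; the adjustment lowers the cello string's frequency.
The beat rate rose, so the adjustment moved the cello string further from 542 Hz — it was already below the reference.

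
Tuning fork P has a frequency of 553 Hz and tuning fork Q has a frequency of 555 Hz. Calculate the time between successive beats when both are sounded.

0.500 s

f_beat = |553 − 555| = 2 Hz.
Beat period T = 1 / f_beat = 1 / 2 s.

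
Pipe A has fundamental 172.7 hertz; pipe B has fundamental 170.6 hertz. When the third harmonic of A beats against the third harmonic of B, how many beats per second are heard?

Third harmonic of the first: 3·172.7 = 518.1 Hz.
Third harmonic of the second: 3·170.6 = 511.8 Hz.
f_beat = |518.1 − 511.8| = 6.3 Hz.

6.3 Hz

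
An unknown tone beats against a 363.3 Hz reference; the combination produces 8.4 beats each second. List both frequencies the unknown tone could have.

|f − 363.3| = 8.4, so f = 363.3 ± 8.4.

354.9 Hz or 371.7 Hz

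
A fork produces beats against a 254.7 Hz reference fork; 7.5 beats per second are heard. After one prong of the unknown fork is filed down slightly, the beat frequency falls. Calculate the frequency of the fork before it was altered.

247.2 Hz

|f − 254.7| = 7.5, so the fork was at either 247.2 Hz or 262.2 Hz.
Filing a prong removes mass and raises the fork's frequency; the adjustment raises the fork's frequency.
The beat rate fell, so the adjustment moved the fork toward 254.7 Hz — it must have started below the reference.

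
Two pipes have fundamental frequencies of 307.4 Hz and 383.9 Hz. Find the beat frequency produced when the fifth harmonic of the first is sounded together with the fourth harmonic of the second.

1.4 Hz

Fifth harmonic of the first: 5·307.4 = 1537.0 Hz.
Fourth harmonic of the second: 4·383.9 = 1535.6 Hz.
f_beat = |1537.0 − 1535.6| = 1.4 Hz.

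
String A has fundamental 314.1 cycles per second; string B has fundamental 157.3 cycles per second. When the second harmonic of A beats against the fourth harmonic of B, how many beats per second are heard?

1.0 Hz

Second harmonic of the first: 2·314.1 = 628.2 Hz.
Fourth harmonic of the second: 4·157.3 = 629.2 Hz.
f_beat = |628.2 − 629.2| = 1.0 Hz.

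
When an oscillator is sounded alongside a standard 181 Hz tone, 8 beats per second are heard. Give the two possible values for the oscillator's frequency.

|f − 181| = 8, so f = 181 ± 8.

173 Hz or 189 Hz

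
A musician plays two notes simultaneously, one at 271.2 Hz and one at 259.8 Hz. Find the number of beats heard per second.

Beats arise from superposition of two nearby frequencies; the beat rate is |f₁ − f₂|.
|271.2 − 259.8| = 11.4 Hz.

11.4 Hz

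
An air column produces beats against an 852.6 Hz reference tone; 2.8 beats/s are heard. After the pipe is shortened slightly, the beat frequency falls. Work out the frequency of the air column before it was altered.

|f − 852.6| = 2.8, so the air column was at either 849.8 Hz or 855.4 Hz.
A shorter pipe has a higher fundamental; the adjustment raises the air column's frequency.
The beat rate fell, so the adjustment moved the air column toward 852.6 Hz — it must have started below the reference.

849.8 Hz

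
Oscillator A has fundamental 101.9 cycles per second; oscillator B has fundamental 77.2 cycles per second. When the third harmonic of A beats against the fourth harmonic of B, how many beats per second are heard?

Third harmonic of the first: 3·101.9 = 305.7 Hz.
Fourth harmonic of the second: 4·77.2 = 308.8 Hz.
f_beat = |305.7 − 308.8| = 3.1 Hz.

3.1 Hz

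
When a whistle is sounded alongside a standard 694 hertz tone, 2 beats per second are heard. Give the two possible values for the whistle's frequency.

692 Hz or 696 Hz

|f − 694| = 2, so f = 694 ± 2.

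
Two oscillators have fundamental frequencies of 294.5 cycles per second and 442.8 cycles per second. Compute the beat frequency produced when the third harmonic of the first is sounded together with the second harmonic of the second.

Third harmonic of the first: 3·294.5 = 883.5 Hz.
Second harmonic of the second: 2·442.8 = 885.6 Hz.
f_beat = |883.5 − 885.6| = 2.1 Hz.

2.1 Hz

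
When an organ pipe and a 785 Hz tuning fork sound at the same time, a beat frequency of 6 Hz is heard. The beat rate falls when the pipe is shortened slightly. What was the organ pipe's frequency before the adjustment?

779 Hz

|f − 785| = 6, so the organ pipe was at either 779 Hz or 791 Hz.
A shorter pipe has a higher fundamental; the adjustment raises the organ pipe's frequency.
The beat rate fell, so the adjustment moved the organ pipe toward 785 Hz — it must have started below the reference.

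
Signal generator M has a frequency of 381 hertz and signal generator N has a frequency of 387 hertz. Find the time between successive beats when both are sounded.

0.167 s

f_beat = |381 − 387| = 6 Hz.
Beat period T = 1 / f_beat = 1 / 6 s.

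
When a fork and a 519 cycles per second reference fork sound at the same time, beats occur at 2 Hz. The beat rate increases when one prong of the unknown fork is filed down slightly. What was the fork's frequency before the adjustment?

|f − 519| = 2, so the fork was at either 517 Hz or 521 Hz.
Filing a prong removes mass and raises the fork's frequency; the adjustment raises the fork's frequency.
The beat rate rose, so the adjustment moved the fork further from 519 Hz — it was already above the reference.

521 Hz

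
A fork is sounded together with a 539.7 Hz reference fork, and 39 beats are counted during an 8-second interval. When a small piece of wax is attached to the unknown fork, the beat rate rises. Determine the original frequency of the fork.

534.825 Hz

Beat frequency = 39/8 = 4.875 Hz.
|f − 539.7| = 4.875, so the fork was at either 534.825 Hz or 544.575 Hz.
Loading a fork with wax lowers its frequency; the adjustment lowers the fork's frequency.
The beat rate rose, so the adjustment moved the fork further from 539.7 Hz — it was already below the reference.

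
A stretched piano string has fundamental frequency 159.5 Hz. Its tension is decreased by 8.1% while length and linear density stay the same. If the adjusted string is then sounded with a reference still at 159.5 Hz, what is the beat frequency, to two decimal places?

For a string, f ∝ √T, so the new frequency is 159.5·√0.919 = 152.9039 Hz.
f_beat = |152.9039 − 159.5| = 6.60 Hz.

6.60 Hz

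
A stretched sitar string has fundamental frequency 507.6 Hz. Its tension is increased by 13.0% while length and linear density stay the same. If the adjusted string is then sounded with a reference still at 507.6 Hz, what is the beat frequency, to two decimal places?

For a string, f ∝ √T, so the new frequency is 507.6·√1.130 = 539.5862 Hz.
f_beat = |539.5862 − 507.6| = 31.99 Hz.

31.99 Hz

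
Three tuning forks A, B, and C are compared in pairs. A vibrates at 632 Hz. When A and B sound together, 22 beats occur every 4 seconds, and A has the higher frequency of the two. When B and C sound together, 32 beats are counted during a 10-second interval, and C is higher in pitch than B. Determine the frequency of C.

629.7 Hz

A–B: Beat frequency = 22/4 = 5.5 Hz.
B is below A, so f_B = 632 − 5.5 = 626.5 Hz.
B–C: Beat frequency = 32/10 = 3.2 Hz.
C is above B, so f_C = 626.5 + 3.2 = 629.7 Hz.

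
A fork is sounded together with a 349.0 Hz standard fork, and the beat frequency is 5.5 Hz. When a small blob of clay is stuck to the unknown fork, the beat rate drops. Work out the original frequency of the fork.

|f − 349.0| = 5.5, so the fork was at either 343.5 Hz or 354.5 Hz.
Adding mass to a fork lowers its frequency; the adjustment lowers the fork's frequency.
The beat rate fell, so the adjustment moved the fork toward 349.0 Hz — it must have started above the reference.

354.5 Hz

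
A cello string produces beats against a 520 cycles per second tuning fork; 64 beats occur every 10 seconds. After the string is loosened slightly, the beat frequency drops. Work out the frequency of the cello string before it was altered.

Beat frequency = 64/10 = 6.4 Hz.
|f − 520| = 6.4, so the cello string was at either 513.6 Hz or 526.4 Hz.
Reducing tension lowers a string's frequency; the adjustment lowers the cello string's frequency.
The beat rate fell, so the adjustment moved the cello string toward 520 Hz — it must have started above the reference.

526.4 Hz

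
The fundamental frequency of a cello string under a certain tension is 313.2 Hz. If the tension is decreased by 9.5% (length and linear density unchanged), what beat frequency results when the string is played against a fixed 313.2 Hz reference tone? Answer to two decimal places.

For a string, f ∝ √T, so the new frequency is 313.2·√0.905 = 297.9518 Hz.
f_beat = |297.9518 − 313.2| = 15.25 Hz.

15.25 Hz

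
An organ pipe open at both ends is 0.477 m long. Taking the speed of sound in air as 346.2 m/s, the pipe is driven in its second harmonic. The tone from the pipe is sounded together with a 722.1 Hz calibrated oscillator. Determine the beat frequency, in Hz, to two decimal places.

Open pipe: f_n = n·v/(2L) = 2·346.2/(2·0.477) = 725.7862 Hz.
f_beat = |725.7862 − 722.1| = 3.69 Hz.

3.69 Hz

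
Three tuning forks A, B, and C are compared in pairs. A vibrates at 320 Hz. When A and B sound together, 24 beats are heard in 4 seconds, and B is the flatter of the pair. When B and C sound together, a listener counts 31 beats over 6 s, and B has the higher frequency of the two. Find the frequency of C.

308.8333 Hz

A–B: Beat frequency = 24/4 = 6 Hz.
B is below A, so f_B = 320 − 6 = 314 Hz.
B–C: Beat frequency = 31/6 = 5.1667 Hz.
C is below B, so f_C = 314 − 5.1667 = 308.8333 Hz.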